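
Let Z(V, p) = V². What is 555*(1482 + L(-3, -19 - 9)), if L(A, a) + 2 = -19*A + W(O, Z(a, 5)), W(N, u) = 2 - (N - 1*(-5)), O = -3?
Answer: 853035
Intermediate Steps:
W(N, u) = -3 - N (W(N, u) = 2 - (N + 5) = 2 - (5 + N) = 2 + (-5 - N) = -3 - N)
L(A, a) = -2 - 19*A (L(A, a) = -2 + (-19*A + (-3 - 1*(-3))) = -2 + (-19*A + (-3 + 3)) = -2 + (-19*A + 0) = -2 - 19*A)
555*(1482 + L(-3, -19 - 9)) = 555*(1482 + (-2 - 19*(-3))) = 555*(1482 + (-2 + 57)) = 555*(1482 + 55) = 555*1537 = 853035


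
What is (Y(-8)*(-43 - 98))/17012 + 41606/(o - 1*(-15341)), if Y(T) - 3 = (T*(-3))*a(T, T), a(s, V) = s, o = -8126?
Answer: 900073807/122741580 ≈ 7.3331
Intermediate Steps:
Y(T) = 3 - 3*T**2 (Y(T) = 3 + (T*(-3))*T = 3 + (-3*T)*T = 3 - 3*T**2)
(Y(-8)*(-43 - 98))/17012 + 41606/(o - 1*(-15341)) = ((3 - 3*(-8)**2)*(-43 - 98))/17012 + 41606/(-8126 - 1*(-15341)) = ((3 - 3*64)*(-141))*(1/17012) + 41606/(-8126 + 15341) = ((3 - 192)*(-141))*(1/17012) + 41606/7215 = -189*(-141)*(1/17012) + 41606*(1/7215) = 26649*(1/17012) + 41606/7215 = 26649/17012 + 41606/7215 = 900073807/122741580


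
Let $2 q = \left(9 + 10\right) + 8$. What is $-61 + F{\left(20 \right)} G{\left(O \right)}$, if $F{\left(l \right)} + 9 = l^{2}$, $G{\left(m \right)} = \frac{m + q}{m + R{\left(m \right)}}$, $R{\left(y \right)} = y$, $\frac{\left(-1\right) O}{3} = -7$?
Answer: $\frac{7285}{28} \approx 260.18$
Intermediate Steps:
$O = 21$ ($O = \left(-3\right) \left(-7\right) = 21$)
$q = \frac{27}{2}$ ($q = \frac{\left(9 + 10\right) + 8}{2} = \frac{19 + 8}{2} = \frac{1}{2} \cdot 27 = \frac{27}{2} \approx 13.5$)
$G{\left(m \right)} = \frac{\frac{27}{2} + m}{2 m}$ ($G{\left(m \right)} = \frac{m + \frac{27}{2}}{m + m} = \frac{\frac{27}{2} + m}{2 m}$)
$F{\left(l \right)} = -9 + l^{2}$
$-61 + F{\left(20 \right)} G{\left(O \right)} = -61 + \left(-9 + 20^{2}\right) \frac{27 + 2 \cdot 21}{4 \cdot 21} = -61 + \left(-9 + 400\right) \frac{1}{4} \cdot \frac{1}{21} \left(27 + 42\right) = -61 + 391 \cdot \frac{1}{4} \cdot \frac{1}{21} \cdot 69 = -61 + 391 \cdot \frac{23}{28} = -61 + \frac{8993}{28} = \frac{7285}{28}$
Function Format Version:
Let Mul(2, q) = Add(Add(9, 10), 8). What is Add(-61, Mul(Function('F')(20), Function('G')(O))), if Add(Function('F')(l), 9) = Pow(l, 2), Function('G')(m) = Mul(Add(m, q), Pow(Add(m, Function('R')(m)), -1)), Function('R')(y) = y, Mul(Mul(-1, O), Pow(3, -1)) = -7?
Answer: Rational(7285, 28) ≈ 260.18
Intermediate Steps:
O = 21 (O = Mul(-3, -7) = 21)
q = Rational(27, 2) (q = Mul(Rational(1, 2), Add(Add(9, 10), 8)) = Mul(Rational(1, 2), Add(19, 8)) = Mul(Rational(1, 2), 27) = Rational(27, 2) ≈ 13.500)
Function('G')(m) = Mul(Rational(1, 2), Pow(m, -1), Add(Rational(27, 2), m)) (Function('G')(m) = Mul(Add(m, Rational(27, 2)), Pow(Add(m, m), -1)) = Mul(Add(Rational(27, 2), m), Pow(Mul(2, m), -1)) = Mul(Add(Rational(27, 2), m), Mul(Rational(1, 2), Pow(m, -1))) = Mul(Rational(1, 2), Pow(m, -1), Add(Rational(27, 2), m)))
Function('F')(l) = Add(-9, Pow(l, 2))
Add(-61, Mul(Function('F')(20), Function('G')(O))) = Add(-61, Mul(Add(-9, Pow(20, 2)), Mul(Rational(1, 4), Pow(21, -1), Add(27, Mul(2, 21))))) = Add(-61, Mul(Add(-9, 400), Mul(Rational(1, 4), Rational(1, 21), Add(27, 42)))) = Add(-61, Mul(391, Mul(Rational(1, 4), Rational(1, 21), 69))) = Add(-61, Mul(391, Rational(23, 28))) = Add(-61, Rational(8993, 28)) = Rational(7285, 28)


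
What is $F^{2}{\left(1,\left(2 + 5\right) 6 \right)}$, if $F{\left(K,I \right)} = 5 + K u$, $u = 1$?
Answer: $36$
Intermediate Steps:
$F{\left(K,I \right)} = 5 + K$ ($F{\left(K,I \right)} = 5 + K 1 = 5 + K$)
$F^{2}{\left(1,\left(2 + 5\right) 6 \right)} = \left(5 + 1\right)^{2} = 6^{2} = 36$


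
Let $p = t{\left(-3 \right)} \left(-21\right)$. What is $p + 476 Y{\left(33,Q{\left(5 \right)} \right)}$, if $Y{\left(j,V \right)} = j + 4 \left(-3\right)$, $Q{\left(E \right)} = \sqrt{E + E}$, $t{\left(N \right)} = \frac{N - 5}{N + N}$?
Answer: $9968$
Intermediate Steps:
$t{\left(N \right)} = \frac{-5 + N}{2 N}$
$Q{\left(E \right)} = \sqrt{2} \sqrt{E}$ ($Q{\left(E \right)} = \sqrt{2 E} = \sqrt{2} \sqrt{E}$)
$Y{\left(j,V \right)} = -12 + j$ ($Y{\left(j,V \right)} = j - 12 = -12 + j$)
$p = -28$ ($p = \frac{-5 - 3}{2 \left(-3\right)} \left(-21\right) = \frac{1}{2} \left(- \frac{1}{3}\right) \left(-8\right) \left(-21\right) = \frac{4}{3} \left(-21\right) = -28$)
$p + 476 Y{\left(33,Q{\left(5 \right)} \right)} = -28 + 476 \left(-12 + 33\right) = -28 + 476 \cdot 21 = -28 + 9996 = 9968$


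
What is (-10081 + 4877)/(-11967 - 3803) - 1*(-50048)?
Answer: 394631082/7885 ≈ 50048.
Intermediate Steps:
(-10081 + 4877)/(-11967 - 3803) - 1*(-50048) = -5204/(-15770) + 50048 = -5204*(-1/15770) + 50048 = 2602/7885 + 50048 = 394631082/7885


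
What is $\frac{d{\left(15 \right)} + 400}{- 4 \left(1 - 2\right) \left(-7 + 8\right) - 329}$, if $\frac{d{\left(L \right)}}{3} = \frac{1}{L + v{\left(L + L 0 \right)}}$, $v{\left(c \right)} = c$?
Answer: $- \frac{4001}{3250} \approx -1.2311$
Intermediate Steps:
$d{\left(L \right)} = \frac{3}{2 L}$ ($d{\left(L \right)} = \frac{3}{L + \left(L + L 0\right)} = \frac{3}{L + \left(L + 0\right)} = \frac{3}{L + L} = \frac{3}{2 L}$)
$\frac{d{\left(15 \right)} + 400}{- 4 \left(1 - 2\right) \left(-7 + 8\right) - 329} = \frac{\frac{3}{2 \cdot 15} + 400}{- 4 \left(1 - 2\right) \left(-7 + 8\right) - 329} = \frac{\frac{3}{2} \cdot \frac{1}{15} + 400}{\left(-4\right) \left(-1\right) 1 - 329} = \frac{\frac{1}{10} + 400}{4 \cdot 1 - 329} = \frac{4001}{10 \left(4 - 329\right)} = \frac{4001}{10 \left(-325\right)} = \frac{4001}{10} \left(- \frac{1}{325}\right) = - \frac{4001}{3250}$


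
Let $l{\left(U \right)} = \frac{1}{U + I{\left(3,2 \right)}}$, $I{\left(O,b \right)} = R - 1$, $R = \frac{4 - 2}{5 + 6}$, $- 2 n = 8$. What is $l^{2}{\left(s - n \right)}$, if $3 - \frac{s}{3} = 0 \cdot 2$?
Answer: $\frac{121}{17956} \approx 0.0067387$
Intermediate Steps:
$n = -4$ ($n = \left(- \frac{1}{2}\right) 8 = -4$)
$s = 9$ ($s = 9 - 3 \cdot 0 \cdot 2 = 9 - 0 = 9 + 0 = 9$)
$R = \frac{2}{11} \approx 0.18182$
$I{\left(O,b \right)} = - \frac{9}{11}$ ($I{\left(O,b \right)} = \frac{2}{11} - 1 = - \frac{9}{11}$)
$l{\left(U \right)} = \frac{1}{- \frac{9}{11} + U}$ ($l{\left(U \right)} = \frac{1}{U - \frac{9}{11}} = \frac{1}{- \frac{9}{11} + U}$)
$l^{2}{\left(s - n \right)} = \left(\frac{11}{-9 + 11 \left(9 - -4\right)}\right)^{2} = \left(\frac{11}{-9 + 11 \left(9 + 4\right)}\right)^{2} = \left(\frac{11}{-9 + 11 \cdot 13}\right)^{2} = \left(\frac{11}{-9 + 143}\right)^{2} = \left(\frac{11}{134}\right)^{2} = \frac{121}{17956}$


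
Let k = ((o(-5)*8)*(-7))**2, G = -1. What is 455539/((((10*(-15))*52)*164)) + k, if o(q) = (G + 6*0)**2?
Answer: 4011115661/1279200 ≈ 3135.6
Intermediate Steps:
o(q) = 1 (o(q) = (-1 + 6*0)**2 = (-1 + 0)**2 = (-1)**2 = 1)
k = 3136 (k = ((1*8)*(-7))**2 = (8*(-7))**2 = (-56)**2 = 3136)
455539/((((10*(-15))*52)*164)) + k = 455539/((((10*(-15))*52)*164)) + 3136 = 455539/((-150*52*164)) + 3136 = 455539/((-7800*164)) + 3136 = 455539/(-1279200) + 3136 = 455539*(-1/1279200) + 3136 = -455539/1279200 + 3136 = 4011115661/1279200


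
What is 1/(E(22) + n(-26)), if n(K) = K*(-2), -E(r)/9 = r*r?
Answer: -1/4304 ≈ -0.00023234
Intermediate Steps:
E(r) = -9*r² (E(r) = -9*r*r = -9*r²)
n(K) = -2*K
1/(E(22) + n(-26)) = 1/(-9*22² - 2*(-26)) = 1/(-9*484 + 52) = 1/(-4356 + 52) = 1/(-4304) = -1/4304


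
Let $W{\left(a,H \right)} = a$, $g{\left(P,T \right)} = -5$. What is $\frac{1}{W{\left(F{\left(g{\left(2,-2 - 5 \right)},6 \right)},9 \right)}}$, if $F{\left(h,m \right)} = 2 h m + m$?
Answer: $- \frac{1}{54} \approx -0.018519$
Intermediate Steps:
$F{\left(h,m \right)} = m + 2 h m$ ($F{\left(h,m \right)} = 2 h m + m = m + 2 h m$)
$\frac{1}{W{\left(F{\left(g{\left(2,-2 - 5 \right)},6 \right)},9 \right)}} = \frac{1}{6 \left(1 + 2 \left(-5\right)\right)} = \frac{1}{6 \left(1 - 10\right)} = \frac{1}{6 \left(-9\right)} = \frac{1}{-54} = - \frac{1}{54}$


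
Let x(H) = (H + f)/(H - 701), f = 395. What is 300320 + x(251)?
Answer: 67571677/225 ≈ 3.0032e+5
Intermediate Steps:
x(H) = (395 + H)/(-701 + H) (x(H) = (H + 395)/(H - 701) = (395 + H)/(-701 + H))
300320 + x(251) = 300320 + (395 + 251)/(-701 + 251) = 300320 + 646/(-450) = 300320 - 1/450*646 = 300320 - 323/225 = 67571677/225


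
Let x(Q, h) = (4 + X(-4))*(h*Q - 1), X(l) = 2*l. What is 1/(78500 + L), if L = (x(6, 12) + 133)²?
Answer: 1/101301 ≈ 9.8716e-6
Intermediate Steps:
x(Q, h) = 4 - 4*Q*h (x(Q, h) = (4 + 2*(-4))*(h*Q - 1) = (4 - 8)*(Q*h - 1) = -4*(-1 + Q*h) = 4 - 4*Q*h)
L = 22801 (L = ((4 - 4*6*12) + 133)² = ((4 - 288) + 133)² = (-284 + 133)² = (-151)² = 22801)
1/(78500 + L) = 1/(78500 + 22801) = 1/101301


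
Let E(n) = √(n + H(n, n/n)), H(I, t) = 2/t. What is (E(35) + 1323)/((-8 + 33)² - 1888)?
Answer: -441/421 - √37/1263 ≈ -1.0523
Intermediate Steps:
E(n) = √(2 + n) (E(n) = √(n + 2/((n/n))) = √(n + 2/1) = √(n + 2*1) = √(n + 2) = √(2 + n))
(E(35) + 1323)/((-8 + 33)² - 1888) = (√(2 + 35) + 1323)/((-8 + 33)² - 1888) = (√37 + 1323)/(25² - 1888) = (1323 + √37)/(625 - 1888) = (1323 + √37)/(-1263) = (1323 + √37)*(-1/1263) = -441/421 - √37/1263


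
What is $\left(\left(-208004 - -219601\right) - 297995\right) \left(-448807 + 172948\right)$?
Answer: $79005465882$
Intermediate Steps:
$\left(\left(-208004 - -219601\right) - 297995\right) \left(-448807 + 172948\right) = \left(\left(-208004 + 219601\right) - 297995\right) \left(-275859\right) = \left(11597 - 297995\right) \left(-275859\right) = \left(-286398\right) \left(-275859\right) = 79005465882$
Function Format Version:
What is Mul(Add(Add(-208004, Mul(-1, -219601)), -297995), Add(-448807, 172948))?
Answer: 79005465882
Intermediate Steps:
Mul(Add(Add(-208004, Mul(-1, -219601)), -297995), Add(-448807, 172948)) = Mul(Add(Add(-208004, 219601), -297995), -275859) = Mul(Add(11597, -297995), -275859) = Mul(-286398, -275859) = 79005465882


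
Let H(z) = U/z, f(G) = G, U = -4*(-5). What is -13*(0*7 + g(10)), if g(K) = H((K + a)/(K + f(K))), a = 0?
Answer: -520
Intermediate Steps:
U = 20
H(z) = 20/z
g(K) = 40 (g(K) = 20/(((K + 0)/(K + K))) = 20/((K/((2*K)))) = 20/((K*(1/(2*K)))) = 20/(½) = 20*2 = 40)
-13*(0*7 + g(10)) = -13*(0*7 + 40) = -13*(0 + 40) = -13*40 = -520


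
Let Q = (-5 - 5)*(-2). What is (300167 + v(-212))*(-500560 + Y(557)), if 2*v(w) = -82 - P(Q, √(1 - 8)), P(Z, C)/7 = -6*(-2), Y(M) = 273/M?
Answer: -83666914278348/557 ≈ -1.5021e+11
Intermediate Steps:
Q = 20 (Q = -10*(-2) = 20)
P(Z, C) = 84 (P(Z, C) = 7*(-6*(-2)) = 7*12 = 84)
v(w) = -83 (v(w) = (-82 - 1*84)/2 = (-82 - 84)/2 = (½)*(-166) = -83)
(300167 + v(-212))*(-500560 + Y(557)) = (300167 - 83)*(-500560 + 273/557) = 300084*(-500560 + 273*(1/557)) = 300084*(-500560 + 273/557) = 300084*(-278811647/557) = -83666914278348/557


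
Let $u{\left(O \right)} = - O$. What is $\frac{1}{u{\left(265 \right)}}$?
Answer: $- \frac{1}{265} \approx -0.0037736$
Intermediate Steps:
$\frac{1}{u{\left(265 \right)}} = \frac{1}{\left(-1\right) 265} = \frac{1}{-265} = - \frac{1}{265}$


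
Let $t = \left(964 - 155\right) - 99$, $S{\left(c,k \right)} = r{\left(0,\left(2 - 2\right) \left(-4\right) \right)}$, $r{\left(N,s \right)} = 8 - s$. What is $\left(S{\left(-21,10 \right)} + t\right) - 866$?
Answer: $-148$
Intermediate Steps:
$S{\left(c,k \right)} = 8$ ($S{\left(c,k \right)} = 8 - \left(2 - 2\right) \left(-4\right) = 8 - 0 \left(-4\right) = 8 - 0 = 8 + 0 = 8$)
$t = 710$ ($t = 809 - 99 = 710$)
$\left(S{\left(-21,10 \right)} + t\right) - 866 = \left(8 + 710\right) - 866 = 718 - 866 = -148$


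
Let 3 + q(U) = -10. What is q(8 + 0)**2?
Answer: 169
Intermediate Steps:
q(U) = -13 (q(U) = -3 - 10 = -13)
q(8 + 0)**2 = (-13)**2 = 169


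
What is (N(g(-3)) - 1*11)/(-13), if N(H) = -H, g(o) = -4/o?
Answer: 37/39 ≈ 0.94872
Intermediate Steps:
(N(g(-3)) - 1*11)/(-13) = (-(-4)/(-3) - 1*11)/(-13) = -(-(-4)*(-1)/3 - 11)/13 = -(-1*4/3 - 11)/13 = -(-4/3 - 11)/13 = -1/13*(-37/3) = 37/39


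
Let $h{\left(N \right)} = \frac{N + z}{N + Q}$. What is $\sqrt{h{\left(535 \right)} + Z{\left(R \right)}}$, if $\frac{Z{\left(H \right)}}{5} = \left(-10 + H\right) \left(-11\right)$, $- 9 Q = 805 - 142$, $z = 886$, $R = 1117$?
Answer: $\frac{i \sqrt{29154159642}}{692} \approx 246.74 i$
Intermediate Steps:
$Q = - \frac{221}{3}$ ($Q = - \frac{805 - 142}{9} = \left(- \frac{1}{9}\right) 663 = - \frac{221}{3} \approx -73.667$)
$h{\left(N \right)} = \frac{886 + N}{- \frac{221}{3} + N}$ ($h{\left(N \right)} = \frac{N + 886}{N - \frac{221}{3}} = \frac{886 + N}{- \frac{221}{3} + N}$)
$Z{\left(H \right)} = 550 - 55 H$ ($Z{\left(H \right)} = 5 \left(-10 + H\right) \left(-11\right) = 5 \left(110 - 11 H\right) = 550 - 55 H$)
$\sqrt{h{\left(535 \right)} + Z{\left(R \right)}} = \sqrt{\frac{3 \left(886 + 535\right)}{-221 + 3 \cdot 535} + \left(550 - 61435\right)} = \sqrt{3 \frac{1}{-221 + 1605} \cdot 1421 + \left(550 - 61435\right)} = \sqrt{3 \cdot \frac{1}{1384} \cdot 1421 - 60885} = \sqrt{\frac{4263}{1384} - 60885} = \sqrt{- \frac{84260577}{1384}} = \frac{i \sqrt{29154159642}}{692}$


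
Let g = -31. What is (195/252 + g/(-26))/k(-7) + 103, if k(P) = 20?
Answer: 2251667/21840 ≈ 103.10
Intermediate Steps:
(195/252 + g/(-26))/k(-7) + 103 = (195/252 - 31/(-26))/20 + 103 = (195*(1/252) - 31*(-1/26))*(1/20) + 103 = (65/84 + 31/26)*(1/20) + 103 = (2147/1092)*(1/20) + 103 = 2147/21840 + 103 = 2251667/21840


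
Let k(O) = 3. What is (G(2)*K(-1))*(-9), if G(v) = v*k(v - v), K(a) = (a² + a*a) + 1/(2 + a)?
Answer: -162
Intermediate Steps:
K(a) = 1/(2 + a) + 2*a² (K(a) = (a² + a²) + 1/(2 + a) = 2*a² + 1/(2 + a) = 1/(2 + a) + 2*a²)
G(v) = 3*v (G(v) = v*3 = 3*v)
(G(2)*K(-1))*(-9) = ((3*2)*((1 + 2*(-1)³ + 4*(-1)²)/(2 - 1)))*(-9) = (6*((1 + 2*(-1) + 4*1)/1))*(-9) = (6*(1*(1 - 2 + 4)))*(-9) = (6*(1*3))*(-9) = (6*3)*(-9) = 18*(-9) = -162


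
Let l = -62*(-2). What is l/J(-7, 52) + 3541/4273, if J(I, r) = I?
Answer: -505065/29911 ≈ -16.886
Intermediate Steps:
l = 124
l/J(-7, 52) + 3541/4273 = 124/(-7) + 3541/4273 = 124*(-⅐) + 3541*(1/4273) = -124/7 + 3541/4273 = -505065/29911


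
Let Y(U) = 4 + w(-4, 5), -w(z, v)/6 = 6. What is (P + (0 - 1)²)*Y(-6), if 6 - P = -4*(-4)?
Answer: 288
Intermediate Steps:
P = -10 (P = 6 - (-4)*(-4) = 6 - 1*16 = 6 - 16 = -10)
w(z, v) = -36 (w(z, v) = -6*6 = -36)
Y(U) = -32 (Y(U) = 4 - 36 = -32)
(P + (0 - 1)²)*Y(-6) = (-10 + (0 - 1)²)*(-32) = (-10 + (-1)²)*(-32) = (-10 + 1)*(-32) = -9*(-32) = 288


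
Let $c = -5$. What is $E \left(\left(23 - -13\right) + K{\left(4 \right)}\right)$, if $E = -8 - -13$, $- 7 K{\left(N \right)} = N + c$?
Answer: $\frac{1265}{7} \approx 180.71$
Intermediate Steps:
$K{\left(N \right)} = \frac{5}{7} - \frac{N}{7}$ ($K{\left(N \right)} = - \frac{N - 5}{7} = - \frac{-5 + N}{7} = \frac{5}{7} - \frac{N}{7}$)
$E = 5$ ($E = -8 + 13 = 5$)
$E \left(\left(23 - -13\right) + K{\left(4 \right)}\right) = 5 \left(\left(23 - -13\right) + \left(\frac{5}{7} - \frac{4}{7}\right)\right) = 5 \left(\left(23 + 13\right) + \left(\frac{5}{7} - \frac{4}{7}\right)\right) = 5 \left(36 + \frac{1}{7}\right) = 5 \cdot \frac{253}{7} = \frac{1265}{7}$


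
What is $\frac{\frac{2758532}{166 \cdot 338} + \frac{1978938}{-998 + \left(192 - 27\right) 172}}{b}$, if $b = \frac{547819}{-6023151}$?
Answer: $- \frac{140466187956624966}{105205164134083} \approx -1335.2$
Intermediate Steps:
$b = - \frac{547819}{6023151}$ ($b = 547819 \left(- \frac{1}{6023151}\right) = - \frac{547819}{6023151} \approx -0.090952$)
$\frac{\frac{2758532}{166 \cdot 338} + \frac{1978938}{-998 + \left(192 - 27\right) 172}}{b} = \frac{\frac{2758532}{166 \cdot 338} + \frac{1978938}{-998 + \left(192 - 27\right) 172}}{- \frac{547819}{6023151}} = \left(\frac{2758532}{56108} + \frac{1978938}{-998 + 165 \cdot 172}\right) \left(- \frac{6023151}{547819}\right) = \left(2758532 \cdot \frac{1}{56108} + \frac{1978938}{-998 + 28380}\right) \left(- \frac{6023151}{547819}\right) = \left(\frac{689633}{14027} + \frac{1978938}{27382}\right) \left(- \frac{6023151}{547819}\right) = \left(\frac{689633}{14027} + 1978938 \cdot \frac{1}{27382}\right) \left(- \frac{6023151}{547819}\right) = \left(\frac{689633}{14027} + \frac{989469}{13691}\right) \left(- \frac{6023151}{547819}\right) = \frac{23321047066}{192043657} \left(- \frac{6023151}{547819}\right) = - \frac{140466187956624966}{105205164134083}$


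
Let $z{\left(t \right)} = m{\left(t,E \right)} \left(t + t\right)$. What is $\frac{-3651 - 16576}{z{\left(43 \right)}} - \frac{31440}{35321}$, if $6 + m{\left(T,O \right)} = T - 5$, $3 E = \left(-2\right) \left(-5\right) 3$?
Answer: $- \frac{800960747}{97203392} \approx -8.2401$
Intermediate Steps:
$E = 10$ ($E = \frac{\left(-2\right) \left(-5\right) 3}{3} = \frac{10 \cdot 3}{3} = \frac{1}{3} \cdot 30 = 10$)
$m{\left(T,O \right)} = -11 + T$ ($m{\left(T,O \right)} = -6 + \left(T - 5\right) = -6 + \left(-5 + T\right) = -11 + T$)
$z{\left(t \right)} = 2 t \left(-11 + t\right)$ ($z{\left(t \right)} = \left(-11 + t\right) \left(t + t\right) = \left(-11 + t\right) 2 t = 2 t \left(-11 + t\right)$)
$\frac{-3651 - 16576}{z{\left(43 \right)}} - \frac{31440}{35321} = \frac{-3651 - 16576}{2 \cdot 43 \left(-11 + 43\right)} - \frac{31440}{35321} = - \frac{20227}{2 \cdot 43 \cdot 32} - \frac{31440}{35321} = - \frac{20227}{2752} - \frac{31440}{35321} = - \frac{800960747}{97203392}$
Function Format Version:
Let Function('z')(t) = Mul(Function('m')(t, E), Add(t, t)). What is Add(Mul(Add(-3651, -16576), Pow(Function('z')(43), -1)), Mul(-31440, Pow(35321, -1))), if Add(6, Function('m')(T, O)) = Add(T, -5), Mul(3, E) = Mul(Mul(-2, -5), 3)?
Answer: Rational(-800960747, 97203392) ≈ -8.2401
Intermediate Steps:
E = 10 (E = Mul(Rational(1, 3), Mul(Mul(-2, -5), 3)) = Mul(Rational(1, 3), Mul(10, 3)) = Mul(Rational(1, 3), 30) = 10)
Function('m')(T, O) = Add(-11, T) (Function('m')(T, O) = Add(-6, Add(T, -5)) = Add(-6, Add(-5, T)) = Add(-11, T))
Function('z')(t) = Mul(2, t, Add(-11, t)) (Function('z')(t) = Mul(Add(-11, t), Add(t, t)) = Mul(Add(-11, t), Mul(2, t)) = Mul(2, t, Add(-11, t)))
Add(Mul(Add(-3651, -16576), Pow(Function('z')(43), -1)), Mul(-31440, Pow(35321, -1))) = Add(Mul(Add(-3651, -16576), Pow(Mul(2, 43, Add(-11, 43)), -1)), Mul(-31440, Pow(35321, -1))) = Add(Mul(-20227, Pow(Mul(2, 43, 32), -1)), Mul(-31440, Rational(1, 35321))) = Add(Mul(-20227, Pow(2752, -1)), Rational(-31440, 35321)) = Add(Mul(-20227, Rational(1, 2752)), Rational(-31440, 35321)) = Add(Rational(-20227, 2752), Rational(-31440, 35321)) = Rational(-800960747, 97203392)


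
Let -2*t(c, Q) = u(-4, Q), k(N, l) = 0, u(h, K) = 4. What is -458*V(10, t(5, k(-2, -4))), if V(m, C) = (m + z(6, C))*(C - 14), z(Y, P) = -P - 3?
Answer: 65952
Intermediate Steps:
t(c, Q) = -2 (t(c, Q) = -1/2*4 = -2)
z(Y, P) = -3 - P
V(m, C) = (-14 + C)*(-3 + m - C) (V(m, C) = (m + (-3 - C))*(C - 14) = (-3 + m - C)*(-14 + C) = (-14 + C)*(-3 + m - C))
-458*V(10, t(5, k(-2, -4))) = -458*(42 - 1*(-2)**2 - 14*10 + 11*(-2) - 2*10) = -458*(42 - 1*4 - 140 - 22 - 20) = -458*(42 - 4 - 140 - 22 - 20) = -458*(-144) = 65952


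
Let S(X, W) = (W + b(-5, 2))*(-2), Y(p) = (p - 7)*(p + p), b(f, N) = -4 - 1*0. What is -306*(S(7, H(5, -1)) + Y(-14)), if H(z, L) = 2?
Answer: -181152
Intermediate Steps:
b(f, N) = -4 (b(f, N) = -4 + 0 = -4)
Y(p) = 2*p*(-7 + p) (Y(p) = (-7 + p)*(2*p) = 2*p*(-7 + p))
S(X, W) = 8 - 2*W (S(X, W) = (W - 4)*(-2) = (-4 + W)*(-2) = 8 - 2*W)
-306*(S(7, H(5, -1)) + Y(-14)) = -306*((8 - 2*2) + 2*(-14)*(-7 - 14)) = -306*((8 - 4) + 2*(-14)*(-21)) = -306*(4 + 588) = -306*592 = -181152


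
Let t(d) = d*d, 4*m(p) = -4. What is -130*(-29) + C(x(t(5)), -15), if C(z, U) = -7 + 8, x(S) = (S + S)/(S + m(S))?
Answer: 3771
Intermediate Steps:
m(p) = -1 (m(p) = (1/4)*(-4) = -1)
t(d) = d**2
x(S) = 2*S/(-1 + S) (x(S) = (S + S)/(S - 1) = (2*S)/(-1 + S) = 2*S/(-1 + S))
C(z, U) = 1
-130*(-29) + C(x(t(5)), -15) = -130*(-29) + 1 = 3770 + 1 = 3771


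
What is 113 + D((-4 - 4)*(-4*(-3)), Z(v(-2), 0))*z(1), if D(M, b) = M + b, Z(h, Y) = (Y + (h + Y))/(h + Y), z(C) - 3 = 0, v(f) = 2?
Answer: -172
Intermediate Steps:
z(C) = 3 (z(C) = 3 + 0 = 3)
Z(h, Y) = (h + 2*Y)/(Y + h) (Z(h, Y) = (Y + (Y + h))/(Y + h) = (h + 2*Y)/(Y + h))
113 + D((-4 - 4)*(-4*(-3)), Z(v(-2), 0))*z(1) = 113 + ((-4 - 4)*(-4*(-3)) + (2 + 2*0)/(0 + 2))*3 = 113 + (-8*12 + (2 + 0)/2)*3 = 113 + (-96 + (1/2)*2)*3 = 113 + (-96 + 1)*3 = 113 - 95*3 = 113 - 285 = -172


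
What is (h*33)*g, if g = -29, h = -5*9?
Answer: 43065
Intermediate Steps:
h = -45
(h*33)*g = -45*33*(-29) = -1485*(-29) = 43065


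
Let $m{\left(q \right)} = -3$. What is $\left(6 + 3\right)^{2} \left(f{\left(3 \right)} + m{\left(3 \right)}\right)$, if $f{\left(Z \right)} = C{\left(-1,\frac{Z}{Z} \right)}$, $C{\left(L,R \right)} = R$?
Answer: $-162$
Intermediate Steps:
$f{\left(Z \right)} = 1$ ($f{\left(Z \right)} = \frac{Z}{Z} = 1$)
$\left(6 + 3\right)^{2} \left(f{\left(3 \right)} + m{\left(3 \right)}\right) = \left(6 + 3\right)^{2} \left(1 - 3\right) = 9^{2} \left(-2\right) = 81 \left(-2\right) = -162$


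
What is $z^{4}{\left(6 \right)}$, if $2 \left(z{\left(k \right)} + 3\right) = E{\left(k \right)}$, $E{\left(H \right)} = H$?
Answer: $0$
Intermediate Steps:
$z{\left(k \right)} = -3 + \frac{k}{2}$
$z^{4}{\left(6 \right)} = \left(-3 + \frac{1}{2} \cdot 6\right)^{4} = \left(-3 + 3\right)^{4} = 0^{4} = 0$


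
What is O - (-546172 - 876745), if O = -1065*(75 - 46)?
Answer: 1392032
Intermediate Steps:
O = -30885 (O = -1065*29 = -30885)
O - (-546172 - 876745) = -30885 - (-546172 - 876745) = -30885 - 1*(-1422917) = -30885 + 1422917 = 1392032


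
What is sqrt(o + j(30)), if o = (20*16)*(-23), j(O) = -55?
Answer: I*sqrt(7415) ≈ 86.11*I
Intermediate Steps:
o = -7360 (o = 320*(-23) = -7360)
sqrt(o + j(30)) = sqrt(-7360 - 55) = sqrt(-7415) = I*sqrt(7415)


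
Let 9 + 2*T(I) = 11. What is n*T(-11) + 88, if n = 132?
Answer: 220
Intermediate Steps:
T(I) = 1 (T(I) = -9/2 + (½)*11 = -9/2 + 11/2 = 1)
n*T(-11) + 88 = 132*1 + 88 = 132 + 88 = 220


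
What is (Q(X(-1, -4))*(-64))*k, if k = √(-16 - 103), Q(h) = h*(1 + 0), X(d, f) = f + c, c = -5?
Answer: 576*I*√119 ≈ 6283.4*I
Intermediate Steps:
X(d, f) = -5 + f (X(d, f) = f - 5 = -5 + f)
Q(h) = h (Q(h) = h*1 = h)
k = I*√119 (k = √(-119) = I*√119 ≈ 10.909*I)
(Q(X(-1, -4))*(-64))*k = ((-5 - 4)*(-64))*(I*√119) = (-9*(-64))*(I*√119) = 576*(I*√119) = 576*I*√119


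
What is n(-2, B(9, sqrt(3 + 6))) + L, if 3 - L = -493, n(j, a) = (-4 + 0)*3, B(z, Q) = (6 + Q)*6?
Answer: 484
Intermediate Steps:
B(z, Q) = 36 + 6*Q
n(j, a) = -12 (n(j, a) = -4*3 = -12)
L = 496 (L = 3 - 1*(-493) = 3 + 493 = 496)
n(-2, B(9, sqrt(3 + 6))) + L = -12 + 496 = 484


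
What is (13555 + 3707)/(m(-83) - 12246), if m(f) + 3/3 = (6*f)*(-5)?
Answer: -17262/9757 ≈ -1.7692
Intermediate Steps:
m(f) = -1 - 30*f (m(f) = -1 + (6*f)*(-5) = -1 - 30*f)
(13555 + 3707)/(m(-83) - 12246) = (13555 + 3707)/((-1 - 30*(-83)) - 12246) = 17262/((-1 + 2490) - 12246) = 17262/(2489 - 12246) = 17262/(-9757) = 17262*(-1/9757) = -17262/9757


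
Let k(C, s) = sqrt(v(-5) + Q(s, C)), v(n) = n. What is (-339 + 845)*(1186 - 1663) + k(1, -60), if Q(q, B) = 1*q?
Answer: -241362 + I*sqrt(65) ≈ -2.4136e+5 + 8.0623*I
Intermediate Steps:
Q(q, B) = q
k(C, s) = sqrt(-5 + s)
(-339 + 845)*(1186 - 1663) + k(1, -60) = (-339 + 845)*(1186 - 1663) + sqrt(-5 - 60) = 506*(-477) + sqrt(-65) = -241362 + I*sqrt(65)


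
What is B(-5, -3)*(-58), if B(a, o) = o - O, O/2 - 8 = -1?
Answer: 986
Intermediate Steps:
O = 14 (O = 16 + 2*(-1) = 16 - 2 = 14)
B(a, o) = -14 + o (B(a, o) = o - 1*14 = o - 14 = -14 + o)
B(-5, -3)*(-58) = (-14 - 3)*(-58) = -17*(-58) = 986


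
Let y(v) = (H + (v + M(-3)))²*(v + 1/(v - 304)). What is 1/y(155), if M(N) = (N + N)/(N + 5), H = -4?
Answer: 149/505850976 ≈ 2.9455e-7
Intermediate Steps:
M(N) = 2*N/(5 + N) (M(N) = (2*N)/(5 + N) = 2*N/(5 + N))
y(v) = (-7 + v)²*(v + 1/(-304 + v)) (y(v) = (-4 + (v + 2*(-3)/(5 - 3)))²*(v + 1/(v - 304)) = (-4 + (v + 2*(-3)/2))²*(v + 1/(-304 + v)) = (-4 + (v + 2*(-3)*(½)))²*(v + 1/(-304 + v)) = (-4 + (v - 3))²*(v + 1/(-304 + v)) = (-4 + (-3 + v))²*(v + 1/(-304 + v)) = (-7 + v)²*(v + 1/(-304 + v)))
1/y(155) = 1/((7 - 1*155)²*(1 + 155² - 304*155)/(-304 + 155)) = 1/((7 - 155)²*(1 + 24025 - 47120)/(-149)) = 1/(-1/149*(-148)²*(-23094)) = 1/(-1/149*21904*(-23094)) = 1/(505850976/149) = 149/505850976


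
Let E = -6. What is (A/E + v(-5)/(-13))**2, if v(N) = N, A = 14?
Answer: 5776/1521 ≈ 3.7975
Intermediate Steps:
(A/E + v(-5)/(-13))**2 = (14/(-6) - 5/(-13))**2 = (14*(-1/6) - 5*(-1/13))**2 = (-7/3 + 5/13)**2 = (-76/39)**2 = 5776/1521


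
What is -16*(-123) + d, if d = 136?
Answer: 2104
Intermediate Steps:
-16*(-123) + d = -16*(-123) + 136 = 1968 + 136 = 2104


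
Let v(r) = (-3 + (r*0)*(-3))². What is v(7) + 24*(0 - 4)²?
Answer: 393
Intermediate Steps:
v(r) = 9 (v(r) = (-3 + 0*(-3))² = (-3 + 0)² = (-3)² = 9)
v(7) + 24*(0 - 4)² = 9 + 24*(0 - 4)² = 9 + 24*(-4)² = 9 + 24*16 = 9 + 384 = 393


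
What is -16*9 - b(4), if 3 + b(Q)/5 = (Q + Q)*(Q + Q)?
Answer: -449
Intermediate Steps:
b(Q) = -15 + 20*Q² (b(Q) = -15 + 5*((Q + Q)*(Q + Q)) = -15 + 5*((2*Q)*(2*Q)) = -15 + 5*(4*Q²) = -15 + 20*Q²)
-16*9 - b(4) = -16*9 - (-15 + 20*4²) = -144 - (-15 + 20*16) = -144 - (-15 + 320) = -144 - 1*305 = -144 - 305 = -449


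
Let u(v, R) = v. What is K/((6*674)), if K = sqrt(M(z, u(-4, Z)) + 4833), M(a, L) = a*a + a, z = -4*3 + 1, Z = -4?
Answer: sqrt(4943)/4044 ≈ 0.017385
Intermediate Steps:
z = -11 (z = -12 + 1 = -11)
M(a, L) = a + a**2 (M(a, L) = a**2 + a = a + a**2)
K = sqrt(4943) (K = sqrt(-11*(1 - 11) + 4833) = sqrt(-11*(-10) + 4833) = sqrt(110 + 4833) = sqrt(4943) ≈ 70.307)
K/((6*674)) = sqrt(4943)/((6*674)) = sqrt(4943)/4044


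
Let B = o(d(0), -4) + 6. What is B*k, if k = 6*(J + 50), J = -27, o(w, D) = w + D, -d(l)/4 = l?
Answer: 276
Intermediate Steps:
d(l) = -4*l
o(w, D) = D + w
k = 138 (k = 6*(-27 + 50) = 6*23 = 138)
B = 2 (B = (-4 - 4*0) + 6 = (-4 + 0) + 6 = -4 + 6 = 2)
B*k = 2*138 = 276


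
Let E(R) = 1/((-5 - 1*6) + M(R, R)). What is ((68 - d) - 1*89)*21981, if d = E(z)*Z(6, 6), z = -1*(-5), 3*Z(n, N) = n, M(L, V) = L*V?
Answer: -3253188/7 ≈ -4.6474e+5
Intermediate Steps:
Z(n, N) = n/3
z = 5
E(R) = 1/(-11 + R²) (E(R) = 1/((-5 - 1*6) + R*R) = 1/((-5 - 6) + R²) = 1/(-11 + R²))
d = ⅐ (d = ((⅓)*6)/(-11 + 5²) = 2/(-11 + 25) = 2/14 = (1/14)*2 = ⅐ ≈ 0.14286)
((68 - d) - 1*89)*21981 = ((68 - 1*⅐) - 1*89)*21981 = ((68 - ⅐) - 89)*21981 = (475/7 - 89)*21981 = -148/7*21981 = -3253188/7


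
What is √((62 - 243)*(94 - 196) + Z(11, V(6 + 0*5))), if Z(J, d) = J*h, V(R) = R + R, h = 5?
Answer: √18517 ≈ 136.08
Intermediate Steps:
V(R) = 2*R
Z(J, d) = 5*J (Z(J, d) = J*5 = 5*J)
√((62 - 243)*(94 - 196) + Z(11, V(6 + 0*5))) = √((62 - 243)*(94 - 196) + 5*11) = √(-181*(-102) + 55) = √(18462 + 55) = √18517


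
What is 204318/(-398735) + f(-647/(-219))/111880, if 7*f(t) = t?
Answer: -1401709560287/2735514130776 ≈ -0.51241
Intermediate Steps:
f(t) = t/7
204318/(-398735) + f(-647/(-219))/111880 = 204318/(-398735) + ((-647/(-219))/7)/111880 = 204318*(-1/398735) + ((-647*(-1/219))/7)*(1/111880) = -204318/398735 + ((⅐)*(647/219))*(1/111880) = -204318/398735 + (647/1533)*(1/111880) = -204318/398735 + 647/171512040 = -1401709560287/2735514130776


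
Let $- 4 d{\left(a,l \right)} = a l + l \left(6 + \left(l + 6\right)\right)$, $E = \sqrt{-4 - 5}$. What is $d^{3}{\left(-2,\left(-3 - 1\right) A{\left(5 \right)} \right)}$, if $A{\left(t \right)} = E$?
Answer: $-50544 + 89640 i \approx -50544.0 + 89640.0 i$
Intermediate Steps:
$E = 3 i$ ($E = \sqrt{-9} = 3 i \approx 3.0 i$)
$A{\left(t \right)} = 3 i$
$d{\left(a,l \right)} = - \frac{a l}{4} - \frac{l \left(12 + l\right)}{4}$ ($d{\left(a,l \right)} = - \frac{a l + l \left(6 + \left(l + 6\right)\right)}{4} = - \frac{a l + l \left(6 + \left(6 + l\right)\right)}{4} = - \frac{a l + l \left(12 + l\right)}{4} = - \frac{a l}{4} - \frac{l \left(12 + l\right)}{4}$)
$d^{3}{\left(-2,\left(-3 - 1\right) A{\left(5 \right)} \right)} = \left(- \frac{\left(-3 - 1\right) 3 i \left(12 - 2 + \left(-3 - 1\right) 3 i\right)}{4}\right)^{3} = \left(- \frac{- 4 \cdot 3 i \left(12 - 2 - 4 \cdot 3 i\right)}{4}\right)^{3} = \left(- \frac{- 12 i \left(12 - 2 - 12 i\right)}{4}\right)^{3} = \left(- \frac{- 12 i \left(10 - 12 i\right)}{4}\right)^{3} = \left(3 i \left(10 - 12 i\right)\right)^{3} = - 27 i \left(10 - 12 i\right)^{3}$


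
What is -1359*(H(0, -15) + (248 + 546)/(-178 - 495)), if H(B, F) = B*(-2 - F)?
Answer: 1079046/673 ≈ 1603.3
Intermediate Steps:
-1359*(H(0, -15) + (248 + 546)/(-178 - 495)) = -1359*(-1*0*(2 - 15) + (248 + 546)/(-178 - 495)) = -1359*(-1*0*(-13) + 794/(-673)) = -1359*(0 + 794*(-1/673)) = -1359*(0 - 794/673) = -1359*(-794/673) = 1079046/673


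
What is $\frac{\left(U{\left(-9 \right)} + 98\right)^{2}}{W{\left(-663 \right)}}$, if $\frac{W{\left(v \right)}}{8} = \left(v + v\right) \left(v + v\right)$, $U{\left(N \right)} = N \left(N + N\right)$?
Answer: $\frac{25}{5202} \approx 0.0048058$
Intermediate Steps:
$U{\left(N \right)} = 2 N^{2}$ ($U{\left(N \right)} = N 2 N = 2 N^{2}$)
$W{\left(v \right)} = 32 v^{2}$ ($W{\left(v \right)} = 8 \left(v + v\right) \left(v + v\right) = 8 \cdot 2 v 2 v = 8 \cdot 4 v^{2} = 32 v^{2}$)
$\frac{\left(U{\left(-9 \right)} + 98\right)^{2}}{W{\left(-663 \right)}} = \frac{\left(2 \left(-9\right)^{2} + 98\right)^{2}}{32 \left(-663\right)^{2}} = \frac{\left(2 \cdot 81 + 98\right)^{2}}{32 \cdot 439569} = \frac{\left(162 + 98\right)^{2}}{14066208} = 260^{2} \cdot \frac{1}{14066208} = 67600 \cdot \frac{1}{14066208} = \frac{25}{5202}$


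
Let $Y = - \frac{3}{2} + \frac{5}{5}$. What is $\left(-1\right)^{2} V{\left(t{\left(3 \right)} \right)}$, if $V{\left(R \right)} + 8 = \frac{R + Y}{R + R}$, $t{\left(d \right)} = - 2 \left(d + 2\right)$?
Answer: $- \frac{299}{40} \approx -7.475$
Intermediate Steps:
$t{\left(d \right)} = -4 - 2 d$ ($t{\left(d \right)} = - 2 \left(2 + d\right) = -4 - 2 d$)
$Y = - \frac{1}{2}$ ($Y = \left(-3\right) \frac{1}{2} + 5 \cdot \frac{1}{5} = - \frac{3}{2} + 1 = - \frac{1}{2} \approx -0.5$)
$V{\left(R \right)} = -8 + \frac{- \frac{1}{2} + R}{2 R}$ ($V{\left(R \right)} = -8 + \frac{R - \frac{1}{2}}{R + R} = -8 + \frac{- \frac{1}{2} + R}{2 R}$)
$\left(-1\right)^{2} V{\left(t{\left(3 \right)} \right)} = \left(-1\right)^{2} \frac{-1 - 30 \left(-4 - 6\right)}{4 \left(-4 - 6\right)} = 1 \frac{-1 - 30 \left(-4 - 6\right)}{4 \left(-4 - 6\right)} = 1 \frac{-1 - -300}{4 \left(-10\right)} = 1 \cdot \frac{1}{4} \left(- \frac{1}{10}\right) \left(-1 + 300\right) = 1 \cdot \frac{1}{4} \left(- \frac{1}{10}\right) 299 = 1 \left(- \frac{299}{40}\right) = - \frac{299}{40}$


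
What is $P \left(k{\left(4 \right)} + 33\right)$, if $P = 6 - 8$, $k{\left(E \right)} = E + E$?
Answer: $-82$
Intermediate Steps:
$k{\left(E \right)} = 2 E$
$P = -2$ ($P = 6 - 8 = -2$)
$P \left(k{\left(4 \right)} + 33\right) = - 2 \left(2 \cdot 4 + 33\right) = - 2 \left(8 + 33\right) = \left(-2\right) 41 = -82$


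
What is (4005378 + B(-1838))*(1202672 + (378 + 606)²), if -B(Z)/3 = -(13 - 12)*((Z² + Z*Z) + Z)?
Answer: 52686963696384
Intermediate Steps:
B(Z) = 3*Z + 6*Z² (B(Z) = -(-3)*(13 - 12)*((Z² + Z*Z) + Z) = -(-3)*1*((Z² + Z²) + Z) = -(-3)*1*(2*Z² + Z) = -(-3)*1*(Z + 2*Z²) = -(-3)*(Z + 2*Z²) = -3*(-Z - 2*Z²) = 3*Z + 6*Z²)
(4005378 + B(-1838))*(1202672 + (378 + 606)²) = (4005378 + 3*(-1838)*(1 + 2*(-1838)))*(1202672 + (378 + 606)²) = (4005378 + 3*(-1838)*(1 - 3676))*(1202672 + 984²) = (4005378 + 3*(-1838)*(-3675))*(1202672 + 968256) = (4005378 + 20263950)*2170928 = 24269328*2170928 = 52686963696384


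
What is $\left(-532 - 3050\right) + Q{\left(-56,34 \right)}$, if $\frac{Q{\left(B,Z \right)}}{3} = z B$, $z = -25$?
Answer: $618$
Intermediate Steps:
$Q{\left(B,Z \right)} = - 75 B$ ($Q{\left(B,Z \right)} = 3 \left(- 25 B\right) = - 75 B$)
$\left(-532 - 3050\right) + Q{\left(-56,34 \right)} = \left(-532 - 3050\right) - -4200 = -3582 + 4200 = 618$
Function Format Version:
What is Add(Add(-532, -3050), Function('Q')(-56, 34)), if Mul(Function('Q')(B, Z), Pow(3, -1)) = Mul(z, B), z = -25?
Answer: 618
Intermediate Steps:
Function('Q')(B, Z) = Mul(-75, B) (Function('Q')(B, Z) = Mul(3, Mul(-25, B)) = Mul(-75, B))
Add(Add(-532, -3050), Function('Q')(-56, 34)) = Add(Add(-532, -3050), Mul(-75, -56)) = Add(-3582, 4200) = 618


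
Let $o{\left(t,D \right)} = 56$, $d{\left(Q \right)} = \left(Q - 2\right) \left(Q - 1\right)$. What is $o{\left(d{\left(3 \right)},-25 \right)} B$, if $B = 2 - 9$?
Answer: $-392$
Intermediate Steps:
$B = -7$
$d{\left(Q \right)} = \left(-1 + Q\right) \left(-2 + Q\right)$ ($d{\left(Q \right)} = \left(-2 + Q\right) \left(-1 + Q\right) = \left(-1 + Q\right) \left(-2 + Q\right)$)
$o{\left(d{\left(3 \right)},-25 \right)} B = 56 \left(-7\right) = -392$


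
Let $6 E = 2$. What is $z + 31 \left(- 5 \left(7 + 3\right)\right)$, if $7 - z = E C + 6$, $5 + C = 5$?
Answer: $-1549$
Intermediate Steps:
$E = \frac{1}{3}$ ($E = \frac{1}{6} \cdot 2 = \frac{1}{3} \approx 0.33333$)
$C = 0$ ($C = -5 + 5 = 0$)
$z = 1$ ($z = 7 - \left(\frac{1}{3} \cdot 0 + 6\right) = 7 - \left(0 + 6\right) = 7 - 6 = 1$)
$z + 31 \left(- 5 \left(7 + 3\right)\right) = 1 + 31 \left(- 5 \left(7 + 3\right)\right) = 1 + 31 \left(\left(-5\right) 10\right) = 1 + 31 \left(-50\right) = 1 - 1550 = -1549$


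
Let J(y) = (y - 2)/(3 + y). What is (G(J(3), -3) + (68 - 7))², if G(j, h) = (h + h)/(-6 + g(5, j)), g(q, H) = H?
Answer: 4713241/1225 ≈ 3847.5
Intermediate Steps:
J(y) = (-2 + y)/(3 + y)
G(j, h) = 2*h/(-6 + j) (G(j, h) = (h + h)/(-6 + j) = (2*h)/(-6 + j) = 2*h/(-6 + j))
(G(J(3), -3) + (68 - 7))² = (2*(-3)/(-6 + (-2 + 3)/(3 + 3)) + (68 - 7))² = (2*(-3)/(-6 + 1/6) + 61)² = (2*(-3)/(-6 + (⅙)*1) + 61)² = (2*(-3)/(-6 + ⅙) + 61)² = (2*(-3)/(-35/6) + 61)² = (2*(-3)*(-6/35) + 61)² = (36/35 + 61)² = (2171/35)² = 4713241/1225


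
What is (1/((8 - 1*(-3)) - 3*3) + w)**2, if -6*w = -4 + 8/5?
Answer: 81/100 ≈ 0.81000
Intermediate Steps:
w = 2/5 (w = -(-4 + 8/5)/6 = -1/6*(-12/5) = 2/5 ≈ 0.40000)
(1/((8 - 1*(-3)) - 3*3) + w)**2 = (1/((8 - 1*(-3)) - 3*3) + 2/5)**2 = (1/((8 + 3) - 9) + 2/5)**2 = (1/(11 - 9) + 2/5)**2 = (1/2 + 2/5)**2 = (9/10)**2 = 81/100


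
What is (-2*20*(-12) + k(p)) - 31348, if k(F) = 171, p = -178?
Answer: -30697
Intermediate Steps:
(-2*20*(-12) + k(p)) - 31348 = (-2*20*(-12) + 171) - 31348 = (-40*(-12) + 171) - 31348 = (480 + 171) - 31348 = 651 - 31348 = -30697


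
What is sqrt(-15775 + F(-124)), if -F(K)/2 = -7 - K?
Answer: I*sqrt(16009) ≈ 126.53*I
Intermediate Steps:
F(K) = 14 + 2*K (F(K) = -2*(-7 - K) = 14 + 2*K)
sqrt(-15775 + F(-124)) = sqrt(-15775 + (14 + 2*(-124))) = sqrt(-15775 + (14 - 248)) = sqrt(-15775 - 234) = sqrt(-16009) = I*sqrt(16009)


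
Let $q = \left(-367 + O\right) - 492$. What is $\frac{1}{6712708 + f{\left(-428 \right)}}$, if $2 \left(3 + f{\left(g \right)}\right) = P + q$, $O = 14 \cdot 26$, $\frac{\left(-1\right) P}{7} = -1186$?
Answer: $\frac{2}{13433217} \approx 1.4888 \cdot 10^{-7}$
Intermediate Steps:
$P = 8302$ ($P = \left(-7\right) \left(-1186\right) = 8302$)
$O = 364$
$q = -495$ ($q = \left(-367 + 364\right) - 492 = -3 - 492 = -495$)
$f{\left(g \right)} = \frac{7801}{2}$ ($f{\left(g \right)} = -3 + \frac{8302 - 495}{2} = -3 + \frac{1}{2} \cdot 7807 = -3 + \frac{7807}{2} = \frac{7801}{2}$)
$\frac{1}{6712708 + f{\left(-428 \right)}} = \frac{1}{6712708 + \frac{7801}{2}} = \frac{1}{\frac{13433217}{2}} = \frac{2}{13433217}$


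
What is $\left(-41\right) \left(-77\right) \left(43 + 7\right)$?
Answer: $157850$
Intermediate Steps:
$\left(-41\right) \left(-77\right) \left(43 + 7\right) = 3157 \cdot 50 = 157850$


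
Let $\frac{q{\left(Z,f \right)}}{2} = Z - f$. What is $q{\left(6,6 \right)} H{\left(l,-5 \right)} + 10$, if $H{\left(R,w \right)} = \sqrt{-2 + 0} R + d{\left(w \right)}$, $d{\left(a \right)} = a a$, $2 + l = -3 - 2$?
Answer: $10$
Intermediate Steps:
$q{\left(Z,f \right)} = - 2 f + 2 Z$ ($q{\left(Z,f \right)} = 2 \left(Z - f\right) = - 2 f + 2 Z$)
$l = -7$ ($l = -2 - 5 = -7$)
$d{\left(a \right)} = a^{2}$
$H{\left(R,w \right)} = w^{2} + i R \sqrt{2}$ ($H{\left(R,w \right)} = \sqrt{-2 + 0} R + w^{2} = \sqrt{-2} R + w^{2} = i \sqrt{2} R + w^{2} = i R \sqrt{2} + w^{2} = w^{2} + i R \sqrt{2}$)
$q{\left(6,6 \right)} H{\left(l,-5 \right)} + 10 = \left(\left(-2\right) 6 + 2 \cdot 6\right) \left(\left(-5\right)^{2} + i \left(-7\right) \sqrt{2}\right) + 10 = \left(-12 + 12\right) \left(25 - 7 i \sqrt{2}\right) + 10 = 0 \left(25 - 7 i \sqrt{2}\right) + 10 = 0 + 10 = 10$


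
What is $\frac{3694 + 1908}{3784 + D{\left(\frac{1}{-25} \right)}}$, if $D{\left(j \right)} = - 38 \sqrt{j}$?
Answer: $\frac{132487300}{89491961} + \frac{266095 i}{89491961} \approx 1.4804 + 0.0029734 i$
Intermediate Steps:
$\frac{3694 + 1908}{3784 + D{\left(\frac{1}{-25} \right)}} = \frac{3694 + 1908}{3784 - 38 \sqrt{\frac{1}{-25}}} = \frac{5602}{3784 - 38 \sqrt{- \frac{1}{25}}} = \frac{5602}{3784 - 38 \frac{i}{5}} = \frac{5602}{3784 - \frac{38 i}{5}} = 5602 \frac{25 \left(3784 + \frac{38 i}{5}\right)}{357967844} = \frac{70025 \left(3784 + \frac{38 i}{5}\right)}{178983922}$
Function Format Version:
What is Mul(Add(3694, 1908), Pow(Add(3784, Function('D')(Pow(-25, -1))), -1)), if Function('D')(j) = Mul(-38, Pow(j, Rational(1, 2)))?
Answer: Add(Rational(132487300, 89491961), Mul(Rational(266095, 89491961), I)) ≈ Add(1.4804, Mul(0.0029734, I))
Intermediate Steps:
Mul(Add(3694, 1908), Pow(Add(3784, Function('D')(Pow(-25, -1))), -1)) = Mul(Add(3694, 1908), Pow(Add(3784, Mul(-38, Pow(Pow(-25, -1), Rational(1, 2)))), -1)) = Mul(5602, Pow(Add(3784, Mul(-38, Pow(Rational(-1, 25), Rational(1, 2)))), -1)) = Mul(5602, Pow(Add(3784, Mul(-38, Mul(Rational(1, 5), I))), -1)) = Mul(5602, Pow(Add(3784, Mul(Rational(-38, 5), I)), -1)) = Mul(5602, Mul(Rational(25, 357967844), Add(3784, Mul(Rational(38, 5), I)))) = Mul(Rational(70025, 178983922), Add(3784, Mul(Rational(38, 5), I)))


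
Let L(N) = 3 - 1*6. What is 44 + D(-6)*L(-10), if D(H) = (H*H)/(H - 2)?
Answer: 115/2 ≈ 57.500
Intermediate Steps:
L(N) = -3 (L(N) = 3 - 6 = -3)
D(H) = H**2/(-2 + H)
44 + D(-6)*L(-10) = 44 + ((-6)**2/(-2 - 6))*(-3) = 44 + (36/(-8))*(-3) = 44 + (36*(-1/8))*(-3) = 44 - 9/2*(-3) = 44 + 27/2 = 115/2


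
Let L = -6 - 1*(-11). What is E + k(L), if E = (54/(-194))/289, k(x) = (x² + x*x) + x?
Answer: 1541788/28033 ≈ 54.999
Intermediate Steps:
L = 5 (L = -6 + 11 = 5)
k(x) = x + 2*x² (k(x) = (x² + x²) + x = 2*x² + x = x + 2*x²)
E = -27/28033 (E = (54*(-1/194))*(1/289) = -27/97*1/289 = -27/28033 ≈ -0.00096315)
E + k(L) = -27/28033 + 5*(1 + 2*5) = -27/28033 + 5*(1 + 10) = -27/28033 + 5*11 = -27/28033 + 55 = 1541788/28033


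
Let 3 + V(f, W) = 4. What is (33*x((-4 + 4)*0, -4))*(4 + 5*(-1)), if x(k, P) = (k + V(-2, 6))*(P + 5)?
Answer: -33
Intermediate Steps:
V(f, W) = 1 (V(f, W) = -3 + 4 = 1)
x(k, P) = (1 + k)*(5 + P) (x(k, P) = (k + 1)*(P + 5) = (1 + k)*(5 + P))
(33*x((-4 + 4)*0, -4))*(4 + 5*(-1)) = (33*(5 - 4 + 5*((-4 + 4)*0) - 4*(-4 + 4)*0))*(4 + 5*(-1)) = (33*(5 - 4 + 5*(0*0) - 0*0))*(4 - 5) = (33*(5 - 4 + 5*0 - 4*0))*(-1) = (33*(5 - 4 + 0 + 0))*(-1) = (33*1)*(-1) = 33*(-1) = -33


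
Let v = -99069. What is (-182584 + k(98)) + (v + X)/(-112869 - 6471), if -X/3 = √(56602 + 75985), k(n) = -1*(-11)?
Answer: -7262720917/39780 + √132587/39780 ≈ -1.8257e+5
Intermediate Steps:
k(n) = 11
X = -3*√132587 (X = -3*√(56602 + 75985) = -3*√132587 ≈ -1092.4)
(-182584 + k(98)) + (v + X)/(-112869 - 6471) = (-182584 + 11) + (-99069 - 3*√132587)/(-112869 - 6471) = -182573 + (-99069 - 3*√132587)/(-119340) = -182573 + (-99069 - 3*√132587)*(-1/119340) = -182573 + (33023/39780 + √132587/39780) = -7262720917/39780 + √132587/39780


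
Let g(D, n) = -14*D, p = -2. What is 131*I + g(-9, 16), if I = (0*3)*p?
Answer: 126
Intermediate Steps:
I = 0 (I = (0*3)*(-2) = 0*(-2) = 0)
131*I + g(-9, 16) = 131*0 - 14*(-9) = 0 + 126 = 126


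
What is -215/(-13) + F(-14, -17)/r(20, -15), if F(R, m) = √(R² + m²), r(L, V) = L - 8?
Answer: 215/13 + √485/12 ≈ 18.374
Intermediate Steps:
r(L, V) = -8 + L
-215/(-13) + F(-14, -17)/r(20, -15) = -215/(-13) + √((-14)² + (-17)²)/(-8 + 20) = -215*(-1/13) + √(196 + 289)/12 = 215/13 + √485*(1/12) = 215/13 + √485/12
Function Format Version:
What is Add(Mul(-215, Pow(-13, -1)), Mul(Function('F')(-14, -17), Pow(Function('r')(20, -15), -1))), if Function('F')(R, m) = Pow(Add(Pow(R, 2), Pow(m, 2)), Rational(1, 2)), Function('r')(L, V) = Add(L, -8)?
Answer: Add(Rational(215, 13), Mul(Rational(1, 12), Pow(485, Rational(1, 2)))) ≈ 18.374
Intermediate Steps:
Function('r')(L, V) = Add(-8, L)
Add(Mul(-215, Pow(-13, -1)), Mul(Function('F')(-14, -17), Pow(Function('r')(20, -15), -1))) = Add(Mul(-215, Pow(-13, -1)), Mul(Pow(Add(Pow(-14, 2), Pow(-17, 2)), Rational(1, 2)), Pow(Add(-8, 20), -1))) = Add(Mul(-215, Rational(-1, 13)), Mul(Pow(Add(196, 289), Rational(1, 2)), Pow(12, -1))) = Add(Rational(215, 13), Mul(Pow(485, Rational(1, 2)), Rational(1, 12))) = Add(Rational(215, 13), Mul(Rational(1, 12), Pow(485, Rational(1, 2))))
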